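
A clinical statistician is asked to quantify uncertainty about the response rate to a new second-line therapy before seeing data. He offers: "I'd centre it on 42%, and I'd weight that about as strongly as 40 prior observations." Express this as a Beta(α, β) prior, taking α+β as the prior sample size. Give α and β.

Under the effective-sample-size interpretation, Beta(α, β) has prior mean α/(α+β) and prior sample size α+β.
So α+β = 40 and α/(α+β) = 0.42, giving α = 0.42·40 = 16.8 and β = 40 − 16.8 = 23.2.

α = 16.8, β = 23.2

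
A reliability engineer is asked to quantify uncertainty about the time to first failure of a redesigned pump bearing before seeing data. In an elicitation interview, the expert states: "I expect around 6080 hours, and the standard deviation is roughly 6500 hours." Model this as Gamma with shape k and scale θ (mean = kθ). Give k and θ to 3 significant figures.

k ≈ 0.875, θ ≈ 6950

For Gamma(k, scale θ): mean = kθ, variance = kθ², so CV = 1/√k.
CV = SD/mean = 6500/6080 = 1.069, hence k = 1/CV² = 0.875.
Then θ = mean/k = 6080/0.875 = 6950.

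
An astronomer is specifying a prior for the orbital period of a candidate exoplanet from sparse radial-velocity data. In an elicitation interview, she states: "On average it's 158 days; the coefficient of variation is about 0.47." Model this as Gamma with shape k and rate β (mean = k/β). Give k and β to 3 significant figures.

k ≈ 4.53, β ≈ 0.0287

For Gamma(k, rate β): mean = k/β, variance = k/β², so CV = 1/√k.
CV = 0.47, hence k = 1/CV² = 4.53.
Then β = k/mean = 4.53/158 = 0.0287.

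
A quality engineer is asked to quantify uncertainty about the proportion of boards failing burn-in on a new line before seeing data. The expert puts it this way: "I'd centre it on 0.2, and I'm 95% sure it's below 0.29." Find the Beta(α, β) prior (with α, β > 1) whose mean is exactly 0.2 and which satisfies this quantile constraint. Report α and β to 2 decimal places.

With mean 0.2 fixed, write α = 0.2s, β = 0.8s where s = α+β.
Need P(θ < 0.29) = 0.95 under Beta(0.2s, 0.8s). Normal approximation: (q−m)/√(m(1−m)/s) ≈ z_{0.95} = 1.64, so s ≈ 0.2·0.8·(1.64)²/(0.29−0.2)² = 53.4.
At s = 53.4: P(θ<0.29) ≈ 0.941. Adjusting to match 0.95 gives s ≈ 59.59.
So α = 0.2·59.59 ≈ 11.92, β = 0.8·59.59 ≈ 47.68.

α ≈ 11.92, β ≈ 47.68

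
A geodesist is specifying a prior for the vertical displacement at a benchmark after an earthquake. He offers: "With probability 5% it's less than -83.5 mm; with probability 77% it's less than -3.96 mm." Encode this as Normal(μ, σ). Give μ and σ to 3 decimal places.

For Normal(μ,σ), the p-quantile is μ + z_p·σ. Here z_{0.05} = -1.645, z_{0.77} = 0.7388.
So -83.5 = μ − 1.645σ and -3.96 = μ + 0.7388σ.
Subtracting: σ = (-3.96 − -83.5)/(0.7388 − (-1.645)) = 33.368.
Then μ = -83.5 − (-1.645)·33.368 = -28.614.

μ = -28.614, σ = 33.368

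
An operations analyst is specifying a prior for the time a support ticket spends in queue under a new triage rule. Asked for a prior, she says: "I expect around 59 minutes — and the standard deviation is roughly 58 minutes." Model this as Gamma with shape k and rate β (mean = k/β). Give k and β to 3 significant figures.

k ≈ 1.03, β ≈ 0.0175

For Gamma(k, rate β): mean = k/β, variance = k/β², so CV = 1/√k.
CV = SD/mean = 58/59 = 0.9831, hence k = 1/CV² = 1.03.
Then β = k/mean = 1.03/59 = 0.0175.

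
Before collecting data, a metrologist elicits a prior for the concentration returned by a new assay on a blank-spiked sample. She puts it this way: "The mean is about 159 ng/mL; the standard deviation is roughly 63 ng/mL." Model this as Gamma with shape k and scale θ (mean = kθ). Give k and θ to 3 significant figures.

For Gamma(k, scale θ): mean = kθ, variance = kθ², so CV = 1/√k.
CV = SD/mean = 63/159 = 0.3962, hence k = 1/CV² = 6.37.
Then θ = mean/k = 159/6.37 = 25.

k ≈ 6.37, θ ≈ 25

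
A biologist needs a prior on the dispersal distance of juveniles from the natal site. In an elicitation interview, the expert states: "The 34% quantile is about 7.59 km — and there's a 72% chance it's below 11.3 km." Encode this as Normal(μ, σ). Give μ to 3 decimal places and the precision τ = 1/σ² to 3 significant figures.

μ = 9.127, τ = 0.072

The p-quantile of Normal(μ,σ) is μ + z_p·σ, with z_{0.34} = -0.4125 and z_{0.72} = 0.5828.
Eliminate σ: μ = (z₂·x₁ − z₁·x₂)/(z₂ − z₁) = (0.5828·7.59 − (-0.4125)·11.3)/0.9953 = 9.127.
Then σ = (x₂ − x₁)/(z₂ − z₁) = (11.3 − 7.59)/0.9953 = 3.728.
Precision τ = 1/σ² = 1/3.728² = 0.072.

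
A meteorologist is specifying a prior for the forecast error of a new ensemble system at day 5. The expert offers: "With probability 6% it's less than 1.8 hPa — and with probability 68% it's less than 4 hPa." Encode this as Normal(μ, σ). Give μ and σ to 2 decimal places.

For Normal(μ,σ), the p-quantile is μ + z_p·σ. Here z_{0.06} = -1.555, z_{0.68} = 0.4677.
So 1.8 = μ − 1.555σ and 4 = μ + 0.4677σ.
Subtracting: σ = (4 − 1.8)/(0.4677 − (-1.555)) = 1.09.
Then μ = 1.8 − (-1.555)·1.09 = 3.49.

μ = 3.49, σ = 1.09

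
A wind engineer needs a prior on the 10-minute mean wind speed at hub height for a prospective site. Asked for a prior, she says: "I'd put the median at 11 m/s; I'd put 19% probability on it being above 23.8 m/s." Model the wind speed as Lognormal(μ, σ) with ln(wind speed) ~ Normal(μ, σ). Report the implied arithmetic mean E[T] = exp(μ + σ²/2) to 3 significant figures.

E[T] ≈ 16.2 m/s

If T ~ Lognormal(μ,σ) then ln T ~ Normal(μ,σ), so the p-quantile of ln T is μ + z_p·σ.
ln(11) = 2.398 and ln(23.8) = 3.17; z_{0.5} = 0, z_{0.81} = 0.8779.
σ = (3.17 − 2.398)/(0.8779 − (0)) = 0.879.
μ = 2.398 − (0)·0.879 = 2.398.
E[T] = exp(μ + σ²/2) = exp(2.398 + 0.3864) = 16.2 m/s.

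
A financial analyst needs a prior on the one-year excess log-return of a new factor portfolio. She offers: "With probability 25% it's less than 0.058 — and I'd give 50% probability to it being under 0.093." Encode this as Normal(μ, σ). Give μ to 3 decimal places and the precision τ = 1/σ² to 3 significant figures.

μ = 0.093, τ = 371

The p-quantile of Normal(μ,σ) is μ + z_p·σ, with z_{0.25} = -0.6745 and z_{0.5} = 0.
Eliminate σ: μ = (z₂·x₁ − z₁·x₂)/(z₂ − z₁) = (0·0.058 − (-0.6745)·0.093)/0.6745 = 0.093.
Then σ = (x₂ − x₁)/(z₂ − z₁) = (0.093 − 0.058)/0.6745 = 0.052.
Precision τ = 1/σ² = 1/0.05189² = 371.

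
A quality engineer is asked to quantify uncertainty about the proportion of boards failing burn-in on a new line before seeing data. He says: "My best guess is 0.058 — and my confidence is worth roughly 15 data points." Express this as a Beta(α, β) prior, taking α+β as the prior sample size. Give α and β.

Under the effective-sample-size interpretation, Beta(α, β) has prior mean α/(α+β) and prior sample size α+β.
So α+β = 15 and α/(α+β) = 0.058, giving α = 0.058·15 = 0.87 and β = 15 − 0.87 = 14.13.

α = 0.87, β = 14.13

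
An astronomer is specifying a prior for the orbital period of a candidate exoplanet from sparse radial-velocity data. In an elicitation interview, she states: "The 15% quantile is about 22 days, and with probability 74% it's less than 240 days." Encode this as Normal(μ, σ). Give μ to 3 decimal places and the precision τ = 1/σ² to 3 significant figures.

The p-quantile of Normal(μ,σ) is μ + z_p·σ, with z_{0.15} = -1.036 and z_{0.74} = 0.6433.
Eliminate σ: μ = (z₂·x₁ − z₁·x₂)/(z₂ − z₁) = (0.6433·22 − (-1.036)·240)/1.68 = 156.507.
Then σ = (x₂ − x₁)/(z₂ − z₁) = (240 − 22)/1.68 = 129.779.
Precision τ = 1/σ² = 1/129.8² = 5.94e-05.

μ = 156.507, τ = 5.94e-05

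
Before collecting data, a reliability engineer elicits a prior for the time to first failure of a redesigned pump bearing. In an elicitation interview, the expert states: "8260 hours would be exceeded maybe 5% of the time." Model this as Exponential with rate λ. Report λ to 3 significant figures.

P(T > 8260.0) = e^(−λ·8260.0) = 0.05, so λ = −ln(0.05)/8260.0 = 0.000363.

λ ≈ 0.000363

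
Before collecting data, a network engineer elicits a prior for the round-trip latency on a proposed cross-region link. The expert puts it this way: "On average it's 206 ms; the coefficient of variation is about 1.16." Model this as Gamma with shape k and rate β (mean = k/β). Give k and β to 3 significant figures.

k ≈ 0.743, β ≈ 0.00361

For Gamma(k, rate β): mean = k/β, variance = k/β², so CV = 1/√k.
CV = 1.16, hence k = 1/CV² = 0.743.
Then β = k/mean = 0.743/206 = 0.00361.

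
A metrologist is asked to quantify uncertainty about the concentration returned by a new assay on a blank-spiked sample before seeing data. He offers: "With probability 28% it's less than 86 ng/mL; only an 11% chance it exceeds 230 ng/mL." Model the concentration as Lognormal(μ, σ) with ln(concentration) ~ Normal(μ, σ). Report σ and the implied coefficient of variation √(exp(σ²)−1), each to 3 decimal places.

If T ~ Lognormal(μ,σ) then ln T ~ Normal(μ,σ), so the p-quantile of ln T is μ + z_p·σ.
ln(86) = 4.454 and ln(230) = 5.438; z_{0.28} = -0.5828, z_{0.89} = 1.227.
σ = (5.438 − 4.454)/(1.227 − (-0.5828)) = 0.544.
μ = 4.454 − (-0.5828)·0.544 = 4.771.
CV = √(exp(σ²)−1) = √(exp(0.2956)−1) = 0.586.

σ ≈ 0.544, CV ≈ 0.586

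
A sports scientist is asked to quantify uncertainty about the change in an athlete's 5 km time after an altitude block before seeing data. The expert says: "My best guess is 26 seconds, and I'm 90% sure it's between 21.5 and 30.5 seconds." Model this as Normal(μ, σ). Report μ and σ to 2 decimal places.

μ = 26.00, σ = 2.74

A symmetric 90% interval runs μ ± z·σ with z = 1.645.
Half-width = 4.5, so σ = 4.5/1.645 = 2.74.
μ is the stated best guess, 26.00.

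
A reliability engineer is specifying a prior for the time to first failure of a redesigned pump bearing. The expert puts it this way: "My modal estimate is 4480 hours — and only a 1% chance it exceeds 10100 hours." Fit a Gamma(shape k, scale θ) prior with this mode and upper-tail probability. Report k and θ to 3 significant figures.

k ≈ 8.26, θ ≈ 617

Gamma(k,θ) with k>1 has mode (k−1)θ, so θ = 4480/(k−1).
Need P(X < 10100) = 0.99 with θ tied to k this way. Start at k = 2, θ = 4480: P(X<10100) ≈ 0.659.
Too low — raise k to concentrate. Iterating converges to k ≈ 8.26.
Then θ = 4480/(8.26−1) ≈ 617.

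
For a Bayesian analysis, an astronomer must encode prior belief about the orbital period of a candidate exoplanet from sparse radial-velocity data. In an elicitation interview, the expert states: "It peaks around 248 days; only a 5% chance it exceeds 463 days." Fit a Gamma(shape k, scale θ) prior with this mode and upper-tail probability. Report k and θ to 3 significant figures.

Gamma(k,θ) with k>1 has mode (k−1)θ, so θ = 248/(k−1).
Need P(X < 463) = 0.95 with θ tied to k this way. Start at k = 2, θ = 248: P(X<463) ≈ 0.557.
Too low — raise k to concentrate. Iterating converges to k ≈ 8.14.
Then θ = 248/(8.14−1) ≈ 34.7.

k ≈ 8.14, θ ≈ 34.7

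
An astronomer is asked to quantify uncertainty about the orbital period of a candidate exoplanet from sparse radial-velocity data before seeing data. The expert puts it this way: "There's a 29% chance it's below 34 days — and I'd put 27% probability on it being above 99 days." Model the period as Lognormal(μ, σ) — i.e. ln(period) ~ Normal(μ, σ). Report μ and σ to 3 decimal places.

μ ≈ 4.034, σ ≈ 0.916

If T ~ Lognormal(μ,σ) then ln T ~ Normal(μ,σ), so the p-quantile of ln T is μ + z_p·σ.
ln(34) = 3.526 and ln(99) = 4.595; z_{0.29} = -0.5534, z_{0.73} = 0.6128.
σ = (4.595 − 3.526)/(0.6128 − (-0.5534)) = 0.916.
μ = 3.526 − (-0.5534)·0.916 = 4.034.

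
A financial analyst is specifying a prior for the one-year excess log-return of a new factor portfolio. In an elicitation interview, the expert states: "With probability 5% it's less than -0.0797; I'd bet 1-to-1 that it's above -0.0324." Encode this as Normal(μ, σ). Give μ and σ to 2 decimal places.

For Normal(μ,σ), the p-quantile is μ + z_p·σ. Here z_{0.05} = -1.645, z_{0.5} = 0.
So -0.0797 = μ − 1.645σ and -0.0324 = μ + 0σ.
Subtracting: σ = (-0.0324 − -0.0797)/(0 − (-1.645)) = 0.03.
Then μ = -0.0797 − (-1.645)·0.03 = -0.03.

μ = -0.03, σ = 0.03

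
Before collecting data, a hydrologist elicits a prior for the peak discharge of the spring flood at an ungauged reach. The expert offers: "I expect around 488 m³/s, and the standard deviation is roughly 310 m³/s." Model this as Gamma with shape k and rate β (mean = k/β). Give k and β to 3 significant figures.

For Gamma(k, rate β): mean = k/β, variance = k/β², so CV = 1/√k.
CV = SD/mean = 310/488 = 0.6352, hence k = 1/CV² = 2.48.
Then β = k/mean = 2.48/488 = 0.00508.

k ≈ 2.48, β ≈ 0.00508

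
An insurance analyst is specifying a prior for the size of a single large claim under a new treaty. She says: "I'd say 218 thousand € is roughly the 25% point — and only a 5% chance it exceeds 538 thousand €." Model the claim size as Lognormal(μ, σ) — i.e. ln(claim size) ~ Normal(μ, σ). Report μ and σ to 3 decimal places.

If T ~ Lognormal(μ,σ) then ln T ~ Normal(μ,σ), so the p-quantile of ln T is μ + z_p·σ.
ln(218) = 5.384 and ln(538) = 6.288; z_{0.25} = -0.6745, z_{0.95} = 1.645.
σ = (6.288 − 5.384)/(1.645 − (-0.6745)) = 0.389.
μ = 5.384 − (-0.6745)·0.389 = 5.647.

μ ≈ 5.647, σ ≈ 0.389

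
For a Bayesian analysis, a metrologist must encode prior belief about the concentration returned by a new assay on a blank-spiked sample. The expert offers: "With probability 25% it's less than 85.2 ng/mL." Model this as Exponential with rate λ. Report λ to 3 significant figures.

λ ≈ 0.00338

P(T < 85.2) = 1 − e^(−λ·85.2) = 0.25, so λ = −ln(1−0.25)/85.2 = −ln(0.75)/85.2 = 0.00338.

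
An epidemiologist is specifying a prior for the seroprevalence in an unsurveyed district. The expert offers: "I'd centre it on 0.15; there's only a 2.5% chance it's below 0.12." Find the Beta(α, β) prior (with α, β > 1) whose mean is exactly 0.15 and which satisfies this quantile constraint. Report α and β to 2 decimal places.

α ≈ 74.51, β ≈ 422.24

With mean 0.15 fixed, write α = 0.15s, β = 0.85s where s = α+β.
Need P(θ < 0.12) = 0.025 under Beta(0.15s, 0.85s). Normal approximation: (q−m)/√(m(1−m)/s) ≈ z_{0.025} = -1.96, so s ≈ 0.15·0.85·(-1.96)²/(0.12−0.15)² = 544.2.
At s = 544.2: P(θ<0.12) ≈ 0.020. Adjusting to match 0.025 gives s ≈ 496.76.
So α = 0.15·496.76 ≈ 74.51, β = 0.85·496.76 ≈ 422.24.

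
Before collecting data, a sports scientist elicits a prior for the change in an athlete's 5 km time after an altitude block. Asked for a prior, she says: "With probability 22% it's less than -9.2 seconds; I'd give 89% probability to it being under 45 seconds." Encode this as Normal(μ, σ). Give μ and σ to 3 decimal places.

For Normal(μ,σ), the p-quantile is μ + z_p·σ. Here z_{0.22} = -0.7722, z_{0.89} = 1.227.
So -9.2 = μ − 0.7722σ and 45 = μ + 1.227σ.
Subtracting: σ = (45 − -9.2)/(1.227 − (-0.7722)) = 27.117.
Then μ = -9.2 − (-0.7722)·27.117 = 11.740.

μ = 11.740, σ = 27.117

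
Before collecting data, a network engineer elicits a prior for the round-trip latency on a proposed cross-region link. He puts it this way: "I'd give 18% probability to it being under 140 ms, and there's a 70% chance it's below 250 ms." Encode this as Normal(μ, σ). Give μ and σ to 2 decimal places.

For Normal(μ,σ), the p-quantile is μ + z_p·σ. Here z_{0.18} = -0.9154, z_{0.7} = 0.5244.
So 140 = μ − 0.9154σ and 250 = μ + 0.5244σ.
Subtracting: σ = (250 − 140)/(0.5244 − (-0.9154)) = 76.40.
Then μ = 140 − (-0.9154)·76.40 = 209.94.

μ = 209.94, σ = 76.40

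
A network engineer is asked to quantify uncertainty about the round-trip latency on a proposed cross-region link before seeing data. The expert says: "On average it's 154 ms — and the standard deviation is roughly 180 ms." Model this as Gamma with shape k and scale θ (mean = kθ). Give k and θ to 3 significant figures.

k ≈ 0.732, θ ≈ 210

For Gamma(k, scale θ): mean = kθ, variance = kθ², so CV = 1/√k.
CV = SD/mean = 180/154 = 1.169, hence k = 1/CV² = 0.732.
Then θ = mean/k = 154/0.732 = 210.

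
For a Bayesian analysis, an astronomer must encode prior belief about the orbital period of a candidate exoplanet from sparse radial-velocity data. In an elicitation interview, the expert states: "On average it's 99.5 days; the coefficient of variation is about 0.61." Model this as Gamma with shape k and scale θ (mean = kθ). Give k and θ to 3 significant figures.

For Gamma(k, scale θ): mean = kθ, variance = kθ², so CV = 1/√k.
CV = 0.61, hence k = 1/CV² = 2.69.
Then θ = mean/k = 99.5/2.69 = 37.

k ≈ 2.69, θ ≈ 37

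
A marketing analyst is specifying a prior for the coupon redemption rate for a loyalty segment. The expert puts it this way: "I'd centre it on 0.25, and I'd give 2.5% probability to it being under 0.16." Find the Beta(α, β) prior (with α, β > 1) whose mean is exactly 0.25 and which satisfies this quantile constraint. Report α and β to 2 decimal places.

α ≈ 19.03, β ≈ 57.10

With mean 0.25 fixed, write α = 0.25s, β = 0.75s where s = α+β.
Need P(θ < 0.16) = 0.025 under Beta(0.25s, 0.75s). Normal approximation: (q−m)/√(m(1−m)/s) ≈ z_{0.025} = -1.96, so s ≈ 0.25·0.75·(-1.96)²/(0.16−0.25)² = 88.9.
At s = 88.9: P(θ<0.16) ≈ 0.017. Adjusting to match 0.025 gives s ≈ 76.13.
So α = 0.25·76.13 ≈ 19.03, β = 0.75·76.13 ≈ 57.10.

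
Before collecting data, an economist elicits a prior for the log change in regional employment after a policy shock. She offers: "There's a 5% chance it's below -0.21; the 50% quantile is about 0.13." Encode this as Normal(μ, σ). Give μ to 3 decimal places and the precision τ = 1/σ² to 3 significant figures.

The p-quantile of Normal(μ,σ) is μ + z_p·σ, with z_{0.05} = -1.645 and z_{0.5} = 0.
Eliminate σ: μ = (z₂·x₁ − z₁·x₂)/(z₂ − z₁) = (0·-0.21 − (-1.645)·0.13)/1.645 = 0.130.
Then σ = (x₂ − x₁)/(z₂ − z₁) = (0.13 − -0.21)/1.645 = 0.207.
Precision τ = 1/σ² = 1/0.2067² = 23.4.

μ = 0.130, τ = 23.4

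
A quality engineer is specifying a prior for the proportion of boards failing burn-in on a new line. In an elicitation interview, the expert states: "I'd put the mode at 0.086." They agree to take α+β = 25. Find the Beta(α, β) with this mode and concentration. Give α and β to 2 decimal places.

α = 2.98, β = 22.02

For α,β > 1 the Beta mode is (α−1)/(α+β−2). With α+β = 25, the mode is (α−1)/23.
Set (α−1)/23 = 0.086 → α = 1 + 0.086·23 = 2.98.
β = 25 − α = 22.02.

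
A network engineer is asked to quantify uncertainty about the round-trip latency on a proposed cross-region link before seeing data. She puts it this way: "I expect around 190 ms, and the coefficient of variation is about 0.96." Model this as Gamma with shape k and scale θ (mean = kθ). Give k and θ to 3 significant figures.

For Gamma(k, scale θ): mean = kθ, variance = kθ², so CV = 1/√k.
CV = 0.96, hence k = 1/CV² = 1.09.
Then θ = mean/k = 190/1.09 = 175.

k ≈ 1.09, θ ≈ 175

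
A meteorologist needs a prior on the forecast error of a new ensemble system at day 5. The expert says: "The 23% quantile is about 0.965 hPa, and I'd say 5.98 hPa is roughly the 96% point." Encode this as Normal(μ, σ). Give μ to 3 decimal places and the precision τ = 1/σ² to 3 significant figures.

μ = 2.453, τ = 0.246

For Normal(μ,σ), the p-quantile is μ + z_p·σ. Here z_{0.23} = -0.7388, z_{0.96} = 1.751.
So 0.965 = μ − 0.7388σ and 5.98 = μ + 1.751σ.
Subtracting: σ = (5.98 − 0.965)/(1.751 − (-0.7388)) = 2.014.
Then μ = 0.965 − (-0.7388)·2.014 = 2.453.
Precision τ = 1/σ² = 1/2.014² = 0.246.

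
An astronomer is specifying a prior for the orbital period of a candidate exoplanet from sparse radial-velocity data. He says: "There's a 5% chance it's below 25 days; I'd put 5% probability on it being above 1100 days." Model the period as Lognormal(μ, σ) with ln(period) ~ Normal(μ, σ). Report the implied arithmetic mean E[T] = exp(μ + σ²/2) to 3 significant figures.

E[T] ≈ 321 days

If T ~ Lognormal(μ,σ) then ln T ~ Normal(μ,σ), so the p-quantile of ln T is μ + z_p·σ.
ln(25) = 3.219 and ln(1100) = 7.003; z_{0.05} = -1.645, z_{0.95} = 1.645.
σ = (7.003 − 3.219)/(1.645 − (-1.645)) = 1.150.
μ = 3.219 − (-1.645)·1.150 = 5.111.
E[T] = exp(μ + σ²/2) = exp(5.111 + 0.6616) = 321 days.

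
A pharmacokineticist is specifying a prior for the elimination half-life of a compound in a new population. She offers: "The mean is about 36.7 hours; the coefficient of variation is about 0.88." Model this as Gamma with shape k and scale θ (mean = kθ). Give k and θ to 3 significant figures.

For Gamma(k, scale θ): mean = kθ, variance = kθ², so CV = 1/√k.
CV = 0.88, hence k = 1/CV² = 1.29.
Then θ = mean/k = 36.7/1.29 = 28.4.

k ≈ 1.29, θ ≈ 28.4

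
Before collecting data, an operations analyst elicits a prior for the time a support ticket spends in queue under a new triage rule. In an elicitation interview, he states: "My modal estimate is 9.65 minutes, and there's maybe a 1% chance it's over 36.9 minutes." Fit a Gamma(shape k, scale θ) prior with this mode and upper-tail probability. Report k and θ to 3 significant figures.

k ≈ 3.35, θ ≈ 4.1

Gamma(k,θ) with k>1 has mode (k−1)θ, so θ = 9.65/(k−1).
Need P(X < 36.9) = 0.99 with θ tied to k this way. Start at k = 2, θ = 9.65: P(X<36.9) ≈ 0.895.
Too low — raise k to concentrate. Iterating converges to k ≈ 3.35.
Then θ = 9.65/(3.35−1) ≈ 4.1.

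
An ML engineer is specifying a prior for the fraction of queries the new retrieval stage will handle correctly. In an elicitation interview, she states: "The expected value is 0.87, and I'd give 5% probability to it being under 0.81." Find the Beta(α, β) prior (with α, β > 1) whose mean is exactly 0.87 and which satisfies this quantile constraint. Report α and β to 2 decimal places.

α ≈ 84.22, β ≈ 12.58

With mean 0.87 fixed, write α = 0.87s, β = 0.13s where s = α+β.
Need P(θ < 0.81) = 0.05 under Beta(0.87s, 0.13s). Normal approximation: (q−m)/√(m(1−m)/s) ≈ z_{0.05} = -1.64, so s ≈ 0.87·0.13·(-1.64)²/(0.81−0.87)² = 85.0.
At s = 85.0: P(θ<0.81) ≈ 0.061. Adjusting to match 0.05 gives s ≈ 96.80.
So α = 0.87·96.80 ≈ 84.22, β = 0.13·96.80 ≈ 12.58.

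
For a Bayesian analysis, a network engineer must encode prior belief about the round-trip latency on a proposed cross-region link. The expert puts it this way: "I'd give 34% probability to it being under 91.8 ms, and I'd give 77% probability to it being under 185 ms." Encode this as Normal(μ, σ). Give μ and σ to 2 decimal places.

For Normal(μ,σ), the p-quantile is μ + z_p·σ. Here z_{0.34} = -0.4125, z_{0.77} = 0.7388.
So 91.8 = μ − 0.4125σ and 185 = μ + 0.7388σ.
Subtracting: σ = (185 − 91.8)/(0.7388 − (-0.4125)) = 80.95.
Then μ = 91.8 − (-0.4125)·80.95 = 125.19.

μ = 125.19, σ = 80.95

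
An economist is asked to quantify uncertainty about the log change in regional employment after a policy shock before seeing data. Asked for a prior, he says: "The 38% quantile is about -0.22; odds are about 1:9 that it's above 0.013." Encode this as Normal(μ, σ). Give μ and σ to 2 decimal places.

The p-quantile of Normal(μ,σ) is μ + z_p·σ, with z_{0.38} = -0.3055 and z_{0.9} = 1.282.
Eliminate σ: μ = (z₂·x₁ − z₁·x₂)/(z₂ − z₁) = (1.282·-0.22 − (-0.3055)·0.013)/1.587 = -0.18.
Then σ = (x₂ − x₁)/(z₂ − z₁) = (0.013 − -0.22)/1.587 = 0.15.

μ = -0.18, σ = 0.15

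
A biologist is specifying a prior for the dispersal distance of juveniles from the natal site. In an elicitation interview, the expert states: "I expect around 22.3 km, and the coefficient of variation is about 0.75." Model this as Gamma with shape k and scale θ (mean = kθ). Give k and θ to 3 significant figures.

k ≈ 1.78, θ ≈ 12.5

For Gamma(k, scale θ): mean = kθ, variance = kθ², so CV = 1/√k.
CV = 0.75, hence k = 1/CV² = 1.78.
Then θ = mean/k = 22.3/1.78 = 12.5.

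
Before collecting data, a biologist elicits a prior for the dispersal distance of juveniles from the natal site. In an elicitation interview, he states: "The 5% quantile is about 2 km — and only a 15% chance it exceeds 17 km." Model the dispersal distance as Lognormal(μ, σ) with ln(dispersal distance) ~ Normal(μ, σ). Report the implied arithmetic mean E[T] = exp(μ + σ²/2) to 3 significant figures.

If T ~ Lognormal(μ,σ) then ln T ~ Normal(μ,σ), so the p-quantile of ln T is μ + z_p·σ.
ln(2) = 0.6931 and ln(17) = 2.833; z_{0.05} = -1.645, z_{0.85} = 1.036.
σ = (2.833 − 0.6931)/(1.036 − (-1.645)) = 0.798.
μ = 0.6931 − (-1.645)·0.798 = 2.006.
E[T] = exp(μ + σ²/2) = exp(2.006 + 0.3185) = 10.2 km.

E[T] ≈ 10.2 km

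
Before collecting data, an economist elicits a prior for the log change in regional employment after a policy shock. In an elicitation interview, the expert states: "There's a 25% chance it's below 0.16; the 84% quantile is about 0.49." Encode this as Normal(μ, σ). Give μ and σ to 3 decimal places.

The p-quantile of Normal(μ,σ) is μ + z_p·σ, with z_{0.25} = -0.6745 and z_{0.84} = 0.9945.
Eliminate σ: μ = (z₂·x₁ − z₁·x₂)/(z₂ − z₁) = (0.9945·0.16 − (-0.6745)·0.49)/1.669 = 0.293.
Then σ = (x₂ − x₁)/(z₂ − z₁) = (0.49 − 0.16)/1.669 = 0.198.

μ = 0.293, σ = 0.198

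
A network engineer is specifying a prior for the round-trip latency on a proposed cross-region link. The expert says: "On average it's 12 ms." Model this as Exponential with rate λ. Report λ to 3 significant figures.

Exponential mean = 1/λ, so λ = 1/12.0 = 0.0833.

λ ≈ 0.0833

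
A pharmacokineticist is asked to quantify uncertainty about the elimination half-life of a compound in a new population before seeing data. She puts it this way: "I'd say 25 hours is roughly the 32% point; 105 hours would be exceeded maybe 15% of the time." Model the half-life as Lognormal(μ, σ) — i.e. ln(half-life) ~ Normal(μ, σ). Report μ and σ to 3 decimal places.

μ ≈ 3.665, σ ≈ 0.954

If T ~ Lognormal(μ,σ) then ln T ~ Normal(μ,σ), so the p-quantile of ln T is μ + z_p·σ.
ln(25) = 3.219 and ln(105) = 4.654; z_{0.32} = -0.4677, z_{0.85} = 1.036.
σ = (4.654 − 3.219)/(1.036 − (-0.4677)) = 0.954.
μ = 3.219 − (-0.4677)·0.954 = 3.665.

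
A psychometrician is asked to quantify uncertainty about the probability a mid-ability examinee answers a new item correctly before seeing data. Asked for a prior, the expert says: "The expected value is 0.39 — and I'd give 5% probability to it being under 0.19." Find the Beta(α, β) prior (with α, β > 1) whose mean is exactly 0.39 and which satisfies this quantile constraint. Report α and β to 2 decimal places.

α ≈ 5.35, β ≈ 8.36

With mean 0.39 fixed, write α = 0.39s, β = 0.61s where s = α+β.
Need P(θ < 0.19) = 0.05 under Beta(0.39s, 0.61s). Normal approximation: (q−m)/√(m(1−m)/s) ≈ z_{0.05} = -1.64, so s ≈ 0.39·0.61·(-1.64)²/(0.19−0.39)² = 16.1.
At s = 16.1: P(θ<0.19) ≈ 0.036. Adjusting to match 0.05 gives s ≈ 13.71.
So α = 0.39·13.71 ≈ 5.35, β = 0.61·13.71 ≈ 8.36.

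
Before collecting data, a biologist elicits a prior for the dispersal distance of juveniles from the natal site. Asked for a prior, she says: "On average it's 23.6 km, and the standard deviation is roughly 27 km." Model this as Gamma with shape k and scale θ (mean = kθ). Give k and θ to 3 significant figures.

k ≈ 0.764, θ ≈ 30.9

For Gamma(k, scale θ): mean = kθ, variance = kθ², so CV = 1/√k.
CV = SD/mean = 27/23.6 = 1.144, hence k = 1/CV² = 0.764.
Then θ = mean/k = 23.6/0.764 = 30.9.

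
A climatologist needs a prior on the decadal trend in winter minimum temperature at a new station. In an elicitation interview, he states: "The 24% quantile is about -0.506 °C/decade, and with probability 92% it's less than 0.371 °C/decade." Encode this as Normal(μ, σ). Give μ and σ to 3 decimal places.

μ = -0.213, σ = 0.415

For Normal(μ,σ), the p-quantile is μ + z_p·σ. Here z_{0.24} = -0.7063, z_{0.92} = 1.405.
So -0.506 = μ − 0.7063σ and 0.371 = μ + 1.405σ.
Subtracting: σ = (0.371 − -0.506)/(1.405 − (-0.7063)) = 0.415.
Then μ = -0.506 − (-0.7063)·0.415 = -0.213.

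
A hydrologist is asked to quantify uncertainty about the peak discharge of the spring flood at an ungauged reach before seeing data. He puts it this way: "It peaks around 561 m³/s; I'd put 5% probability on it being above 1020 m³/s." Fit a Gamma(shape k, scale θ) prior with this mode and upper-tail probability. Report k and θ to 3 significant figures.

Gamma(k,θ) with k>1 has mode (k−1)θ, so θ = 561/(k−1).
Need P(X < 1020) = 0.95 with θ tied to k this way. Start at k = 2, θ = 561: P(X<1020) ≈ 0.543.
Too low — raise k to concentrate. Iterating converges to k ≈ 8.79.
Then θ = 561/(8.79−1) ≈ 72.

k ≈ 8.79, θ ≈ 72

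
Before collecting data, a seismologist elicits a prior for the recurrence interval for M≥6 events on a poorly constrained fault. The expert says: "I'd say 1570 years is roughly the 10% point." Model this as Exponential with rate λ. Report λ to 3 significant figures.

P(T < 1570.0) = 1 − e^(−λ·1570.0) = 0.1, so λ = −ln(1−0.1)/1570.0 = −ln(0.9)/1570.0 = 6.71e-05.

λ ≈ 6.71e-05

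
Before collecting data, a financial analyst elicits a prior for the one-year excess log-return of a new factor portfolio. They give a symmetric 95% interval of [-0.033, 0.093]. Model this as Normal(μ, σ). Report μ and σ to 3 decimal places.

μ = 0.030, σ = 0.032

A symmetric 95% interval runs μ ± z·σ with z = 1.96.
Half-width = 0.063, so σ = 0.063/1.96 = 0.032.
μ is the interval midpoint, 0.030.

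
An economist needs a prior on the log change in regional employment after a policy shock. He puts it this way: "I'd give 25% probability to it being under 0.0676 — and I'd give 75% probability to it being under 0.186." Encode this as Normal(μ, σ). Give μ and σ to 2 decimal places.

The p-quantile of Normal(μ,σ) is μ + z_p·σ, with z_{0.25} = -0.6745 and z_{0.75} = 0.6745.
Eliminate σ: μ = (z₂·x₁ − z₁·x₂)/(z₂ − z₁) = (0.6745·0.0676 − (-0.6745)·0.186)/1.349 = 0.13.
Then σ = (x₂ − x₁)/(z₂ − z₁) = (0.186 − 0.0676)/1.349 = 0.09.

μ = 0.13, σ = 0.09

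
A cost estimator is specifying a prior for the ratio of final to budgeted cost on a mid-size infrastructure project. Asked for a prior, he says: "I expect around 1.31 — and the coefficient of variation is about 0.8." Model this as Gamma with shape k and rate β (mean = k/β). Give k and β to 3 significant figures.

For Gamma(k, rate β): mean = k/β, variance = k/β², so CV = 1/√k.
CV = 0.8, hence k = 1/CV² = 1.56.
Then β = k/mean = 1.56/1.31 = 1.19.

k ≈ 1.56, β ≈ 1.19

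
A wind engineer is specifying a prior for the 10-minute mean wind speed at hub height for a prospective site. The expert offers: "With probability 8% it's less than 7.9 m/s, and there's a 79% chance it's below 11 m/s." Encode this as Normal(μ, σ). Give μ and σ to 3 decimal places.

μ = 9.870, σ = 1.402

The p-quantile of Normal(μ,σ) is μ + z_p·σ, with z_{0.08} = -1.405 and z_{0.79} = 0.8064.
Eliminate σ: μ = (z₂·x₁ − z₁·x₂)/(z₂ − z₁) = (0.8064·7.9 − (-1.405)·11)/2.211 = 9.870.
Then σ = (x₂ − x₁)/(z₂ − z₁) = (11 − 7.9)/2.211 = 1.402.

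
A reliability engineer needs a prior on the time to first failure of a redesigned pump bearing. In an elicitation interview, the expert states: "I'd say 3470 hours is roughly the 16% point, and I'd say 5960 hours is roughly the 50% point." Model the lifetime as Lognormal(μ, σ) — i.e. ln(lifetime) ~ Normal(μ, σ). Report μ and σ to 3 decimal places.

μ ≈ 8.693, σ ≈ 0.544

If T ~ Lognormal(μ,σ) then ln T ~ Normal(μ,σ), so the p-quantile of ln T is μ + z_p·σ.
ln(3470) = 8.152 and ln(5960) = 8.693; z_{0.16} = -0.9945, z_{0.5} = 0.
σ = (8.693 − 8.152)/(0 − (-0.9945)) = 0.544.
μ = 8.152 − (-0.9945)·0.544 = 8.693.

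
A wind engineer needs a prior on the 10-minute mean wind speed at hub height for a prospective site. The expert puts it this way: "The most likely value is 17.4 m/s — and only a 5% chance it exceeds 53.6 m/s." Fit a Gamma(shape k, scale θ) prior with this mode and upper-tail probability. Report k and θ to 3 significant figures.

Gamma(k,θ) with k>1 has mode (k−1)θ, so θ = 17.4/(k−1).
Need P(X < 53.6) = 0.95 with θ tied to k this way. Start at k = 2, θ = 17.4: P(X<53.6) ≈ 0.813.
Too low — raise k to concentrate. Iterating converges to k ≈ 3.08.
Then θ = 17.4/(3.08−1) ≈ 8.35.

k ≈ 3.08, θ ≈ 8.35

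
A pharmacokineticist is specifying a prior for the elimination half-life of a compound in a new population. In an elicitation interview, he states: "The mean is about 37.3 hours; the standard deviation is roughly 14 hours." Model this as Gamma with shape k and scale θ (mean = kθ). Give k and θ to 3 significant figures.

For Gamma(k, scale θ): mean = kθ, variance = kθ², so CV = 1/√k.
CV = SD/mean = 14/37.3 = 0.3753, hence k = 1/CV² = 7.1.
Then θ = mean/k = 37.3/7.1 = 5.25.

k ≈ 7.1, θ ≈ 5.25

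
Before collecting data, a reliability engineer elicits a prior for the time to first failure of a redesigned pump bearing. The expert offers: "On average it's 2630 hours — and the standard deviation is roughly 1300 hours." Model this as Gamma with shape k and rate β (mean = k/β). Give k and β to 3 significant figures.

k ≈ 4.09, β ≈ 0.00156

For Gamma(k, rate β): mean = k/β, variance = k/β², so CV = 1/√k.
CV = SD/mean = 1300/2630 = 0.4943, hence k = 1/CV² = 4.09.
Then β = k/mean = 4.09/2630 = 0.00156.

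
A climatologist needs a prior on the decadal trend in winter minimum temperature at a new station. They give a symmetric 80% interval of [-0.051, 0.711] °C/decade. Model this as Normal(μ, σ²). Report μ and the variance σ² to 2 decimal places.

A symmetric 80% interval runs μ ± z·σ with z = 1.282.
Half-width = 0.381, so σ = 0.381/1.282 = 0.297 and σ² = 0.09.
μ is the interval midpoint, 0.33.

μ = 0.33, σ² = 0.09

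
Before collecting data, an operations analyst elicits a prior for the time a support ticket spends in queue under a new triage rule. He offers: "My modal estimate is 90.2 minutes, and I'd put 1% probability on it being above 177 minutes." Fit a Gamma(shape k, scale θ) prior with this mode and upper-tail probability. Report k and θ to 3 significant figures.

Gamma(k,θ) with k>1 has mode (k−1)θ, so θ = 90.2/(k−1).
Need P(X < 177) = 0.99 with θ tied to k this way. Start at k = 2, θ = 90.2: P(X<177) ≈ 0.584.
Too low — raise k to concentrate. Iterating converges to k ≈ 11.8.
Then θ = 90.2/(11.8−1) ≈ 8.32.

k ≈ 11.8, θ ≈ 8.32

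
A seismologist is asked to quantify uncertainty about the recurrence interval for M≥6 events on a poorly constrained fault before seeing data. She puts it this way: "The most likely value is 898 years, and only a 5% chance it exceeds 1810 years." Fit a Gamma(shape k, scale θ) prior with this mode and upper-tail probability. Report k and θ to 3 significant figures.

k ≈ 6.64, θ ≈ 159

Gamma(k,θ) with k>1 has mode (k−1)θ, so θ = 898/(k−1).
Need P(X < 1810) = 0.95 with θ tied to k this way. Start at k = 2, θ = 898: P(X<1810) ≈ 0.598.
Too low — raise k to concentrate. Iterating converges to k ≈ 6.64.
Then θ = 898/(6.64−1) ≈ 159.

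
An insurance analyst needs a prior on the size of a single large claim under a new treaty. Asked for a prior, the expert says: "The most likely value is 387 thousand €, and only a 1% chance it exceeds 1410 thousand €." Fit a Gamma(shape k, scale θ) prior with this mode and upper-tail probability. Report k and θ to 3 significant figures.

k ≈ 3.56, θ ≈ 151

Gamma(k,θ) with k>1 has mode (k−1)θ, so θ = 387/(k−1).
Need P(X < 1410) = 0.99 with θ tied to k this way. Start at k = 2, θ = 387: P(X<1410) ≈ 0.879.
Too low — raise k to concentrate. Iterating converges to k ≈ 3.56.
Then θ = 387/(3.56−1) ≈ 151.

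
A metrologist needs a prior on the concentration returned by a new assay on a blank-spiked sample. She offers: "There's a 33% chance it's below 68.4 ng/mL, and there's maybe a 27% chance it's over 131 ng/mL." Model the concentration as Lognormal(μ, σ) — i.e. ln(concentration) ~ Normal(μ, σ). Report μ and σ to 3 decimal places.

μ ≈ 4.497, σ ≈ 0.617

If T ~ Lognormal(μ,σ) then ln T ~ Normal(μ,σ), so the p-quantile of ln T is μ + z_p·σ.
ln(68.4) = 4.225 and ln(131) = 4.875; z_{0.33} = -0.4399, z_{0.73} = 0.6128.
σ = (4.875 − 4.225)/(0.6128 − (-0.4399)) = 0.617.
μ = 4.225 − (-0.4399)·0.617 = 4.497.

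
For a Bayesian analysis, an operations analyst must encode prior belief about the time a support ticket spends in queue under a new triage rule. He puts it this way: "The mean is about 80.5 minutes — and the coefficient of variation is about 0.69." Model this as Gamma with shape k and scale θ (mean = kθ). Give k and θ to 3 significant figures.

For Gamma(k, scale θ): mean = kθ, variance = kθ², so CV = 1/√k.
CV = 0.69, hence k = 1/CV² = 2.1.
Then θ = mean/k = 80.5/2.1 = 38.3.

k ≈ 2.1, θ ≈ 38.3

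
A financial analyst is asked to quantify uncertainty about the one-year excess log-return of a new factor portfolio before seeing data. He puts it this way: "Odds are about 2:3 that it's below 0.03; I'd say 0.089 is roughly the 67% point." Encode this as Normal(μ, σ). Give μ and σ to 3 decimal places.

μ = 0.052, σ = 0.085

The p-quantile of Normal(μ,σ) is μ + z_p·σ, with z_{0.4} = -0.2533 and z_{0.67} = 0.4399.
Eliminate σ: μ = (z₂·x₁ − z₁·x₂)/(z₂ − z₁) = (0.4399·0.03 − (-0.2533)·0.089)/0.6933 = 0.052.
Then σ = (x₂ − x₁)/(z₂ − z₁) = (0.089 − 0.03)/0.6933 = 0.085.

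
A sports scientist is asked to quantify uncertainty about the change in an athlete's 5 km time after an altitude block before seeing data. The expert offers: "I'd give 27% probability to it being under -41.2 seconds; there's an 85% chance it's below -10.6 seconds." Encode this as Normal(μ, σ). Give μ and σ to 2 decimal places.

μ = -29.83, σ = 18.55

For Normal(μ,σ), the p-quantile is μ + z_p·σ. Here z_{0.27} = -0.6128, z_{0.85} = 1.036.
So -41.2 = μ − 0.6128σ and -10.6 = μ + 1.036σ.
Subtracting: σ = (-10.6 − -41.2)/(1.036 − (-0.6128)) = 18.55.
Then μ = -41.2 − (-0.6128)·18.55 = -29.83.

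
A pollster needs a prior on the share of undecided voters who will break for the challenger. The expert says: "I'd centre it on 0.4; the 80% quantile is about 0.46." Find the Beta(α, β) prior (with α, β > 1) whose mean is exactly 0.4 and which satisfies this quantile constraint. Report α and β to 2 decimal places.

With mean 0.4 fixed, write α = 0.4s, β = 0.6s where s = α+β.
Need P(θ < 0.46) = 0.8 under Beta(0.4s, 0.6s). Normal approximation: (q−m)/√(m(1−m)/s) ≈ z_{0.8} = 0.842, so s ≈ 0.4·0.6·(0.842)²/(0.46−0.4)² = 47.2.
At s = 47.2: P(θ<0.46) ≈ 0.801. Adjusting to match 0.8 gives s ≈ 46.67.
So α = 0.4·46.67 ≈ 18.67, β = 0.6·46.67 ≈ 28.00.

α ≈ 18.67, β ≈ 28.00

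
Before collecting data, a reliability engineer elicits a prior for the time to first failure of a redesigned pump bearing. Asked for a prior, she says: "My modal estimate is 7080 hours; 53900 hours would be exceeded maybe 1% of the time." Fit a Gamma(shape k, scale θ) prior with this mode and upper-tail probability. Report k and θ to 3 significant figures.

k ≈ 1.83, θ ≈ 8530

Gamma(k,θ) with k>1 has mode (k−1)θ, so θ = 7080/(k−1).
Need P(X < 53900) = 0.99 with θ tied to k this way. Start at k = 2, θ = 7080: P(X<53900) ≈ 0.996.
Too high — lower k to spread out. Iterating converges to k ≈ 1.83.
Then θ = 7080/(1.83−1) ≈ 8530.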